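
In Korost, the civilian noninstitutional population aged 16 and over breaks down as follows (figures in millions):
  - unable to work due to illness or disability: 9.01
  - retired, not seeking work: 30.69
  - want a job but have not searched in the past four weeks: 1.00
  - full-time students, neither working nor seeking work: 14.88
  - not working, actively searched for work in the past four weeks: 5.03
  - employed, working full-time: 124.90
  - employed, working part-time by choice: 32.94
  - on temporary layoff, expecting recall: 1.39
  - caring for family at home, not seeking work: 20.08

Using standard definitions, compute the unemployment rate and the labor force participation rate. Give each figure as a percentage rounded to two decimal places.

Employed = 124.90 + 32.94 = 157.84 million.
Unemployed = 5.03 + 1.39 = 6.42 million (jobless and actively searching, or on temporary layoff).
Labor force = 157.84 + 6.42 = 164.26 million.
Not in labor force = 9.01 + 30.69 + 1.00 + 14.88 + 20.08 = 75.66 million (those not working and not actively searching are outside the labor force — including those who want a job but have given up searching).
Civilian working-age population = 164.26 + 75.66 = 239.92 million.
Unemployment rate = 6.42 / 164.26 = 3.91%.
Labor force participation rate = 164.26 / 239.92 = 68.46%.

Unemployment rate ≈ 3.91%; labor force participation rate ≈ 68.46%.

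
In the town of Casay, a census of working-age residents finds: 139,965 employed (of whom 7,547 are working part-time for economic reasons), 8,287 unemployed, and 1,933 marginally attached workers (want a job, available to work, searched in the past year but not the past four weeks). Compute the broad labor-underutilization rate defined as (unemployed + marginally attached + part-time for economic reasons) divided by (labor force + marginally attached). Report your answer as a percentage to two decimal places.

Labor force = 139,965 + 8,287 = 148,252.
Numerator = 8,287 + 1,933 + 7,547 = 17,767.
Denominator = 148,252 + 1,933 = 150,185.
Broad rate = 17,767 / 150,185 = 11.83%.

Broad underutilization rate ≈ 11.83%.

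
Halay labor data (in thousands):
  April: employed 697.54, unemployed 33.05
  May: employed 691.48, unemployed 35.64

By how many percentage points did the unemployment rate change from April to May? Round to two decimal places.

The unemployment rate changed by +0.38 percentage points.

April: labor force = 697.54 + 33.05 = 730.59; u = 33.05/730.59 = 4.52%.
May: labor force = 691.48 + 35.64 = 727.12; u = 35.64/727.12 = 4.90%.
Change = 4.90% − 4.52% = +0.38 pp.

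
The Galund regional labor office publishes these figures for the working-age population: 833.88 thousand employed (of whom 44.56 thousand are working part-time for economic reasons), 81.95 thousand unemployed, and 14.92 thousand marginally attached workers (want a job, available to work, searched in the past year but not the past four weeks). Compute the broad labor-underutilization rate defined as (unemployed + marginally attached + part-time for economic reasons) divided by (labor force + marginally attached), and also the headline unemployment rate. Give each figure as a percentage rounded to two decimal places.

Broad underutilization rate ≈ 15.20%; headline unemployment rate ≈ 8.95%.

Labor force = 833.88 + 81.95 = 915.83 thousand.
Numerator = 81.95 + 14.92 + 44.56 = 141.43 thousand.
Denominator = 915.83 + 14.92 = 930.75 thousand.
Broad rate = 141.43 / 930.75 = 15.20%.
Headline unemployment rate = 81.95 / 915.83 = 8.95%.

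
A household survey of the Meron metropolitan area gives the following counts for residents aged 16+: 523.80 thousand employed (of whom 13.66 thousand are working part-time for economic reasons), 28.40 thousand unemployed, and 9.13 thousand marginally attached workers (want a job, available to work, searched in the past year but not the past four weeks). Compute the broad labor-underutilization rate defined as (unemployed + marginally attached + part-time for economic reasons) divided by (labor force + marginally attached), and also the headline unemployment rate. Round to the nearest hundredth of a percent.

Broad underutilization rate ≈ 9.12%; headline unemployment rate ≈ 5.14%.

Labor force = 523.80 + 28.40 = 552.20 thousand.
Numerator = 28.40 + 9.13 + 13.66 = 51.19 thousand.
Denominator = 552.20 + 9.13 = 561.33 thousand.
Broad rate = 51.19 / 561.33 = 9.12%.
Headline unemployment rate = 28.40 / 552.20 = 5.14%.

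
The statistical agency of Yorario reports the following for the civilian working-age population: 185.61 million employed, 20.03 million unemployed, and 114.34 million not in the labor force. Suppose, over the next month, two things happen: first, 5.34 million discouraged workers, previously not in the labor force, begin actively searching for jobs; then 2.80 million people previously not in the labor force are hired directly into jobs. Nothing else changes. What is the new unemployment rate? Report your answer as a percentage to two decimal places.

New unemployment rate ≈ 11.87%.

Initially, labor force = 185.61 + 20.03 = 205.64 million, so u = 20.03/205.64 = 9.74%.
After the first change, unemployed and labor force both rise by 5.34 → E = 185.61, U = 25.37, labor force = 210.98 million.
After the second change, employed and labor force both rise by 2.80; unemployed unchanged → E = 188.41, U = 25.37, labor force = 213.78 million.
New unemployment rate = 25.37 / 213.78 = 11.87%.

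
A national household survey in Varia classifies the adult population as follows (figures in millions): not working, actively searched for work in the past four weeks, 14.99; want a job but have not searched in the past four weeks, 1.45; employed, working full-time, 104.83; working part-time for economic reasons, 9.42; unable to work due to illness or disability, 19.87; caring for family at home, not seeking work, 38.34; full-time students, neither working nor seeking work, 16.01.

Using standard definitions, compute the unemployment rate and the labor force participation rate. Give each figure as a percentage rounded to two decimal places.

Employed = 104.83 + 9.42 = 114.25 million (anyone who worked, including part-time for economic reasons, counts as employed).
Unemployed = 14.99 million.
Labor force = 114.25 + 14.99 = 129.24 million.
Not in labor force = 1.45 + 19.87 + 38.34 + 16.01 = 75.67 million (those not working and not actively searching are outside the labor force — including those who want a job but have given up searching).
Civilian working-age population = 129.24 + 75.67 = 204.91 million.
Unemployment rate = 14.99 / 129.24 = 11.60%.
Labor force participation rate = 129.24 / 204.91 = 63.07%.

Unemployment rate ≈ 11.60%; labor force participation rate ≈ 63.07%.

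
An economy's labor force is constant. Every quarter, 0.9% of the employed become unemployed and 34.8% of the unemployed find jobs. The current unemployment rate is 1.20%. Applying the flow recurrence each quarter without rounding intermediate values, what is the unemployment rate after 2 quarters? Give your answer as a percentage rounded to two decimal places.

Unemployment rate after two quarters ≈ 1.97%.

With a fixed labor force, u_{t+1} = u_t + s·(1−u_t) − f·u_t = u_t·(1−s−f) + s.
Here 1−s−f = 0.643 and s = 0.009.
u_1 = 0.012000 × 0.643 + 0.009 = 0.016716.
u_2 = 0.016716 × 0.643 + 0.009 = 0.019748.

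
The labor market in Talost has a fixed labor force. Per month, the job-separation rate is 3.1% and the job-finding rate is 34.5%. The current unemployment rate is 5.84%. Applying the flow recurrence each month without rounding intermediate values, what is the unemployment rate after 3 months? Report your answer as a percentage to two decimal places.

Unemployment rate after three months ≈ 7.66%.

With a fixed labor force, u_{t+1} = u_t + s·(1−u_t) − f·u_t = u_t·(1−s−f) + s.
Here 1−s−f = 0.624 and s = 0.031.
u_1 = 0.058400 × 0.624 + 0.031 = 0.067442.
u_2 = 0.067442 × 0.624 + 0.031 = 0.073084.
u_3 = 0.073084 × 0.624 + 0.031 = 0.076604.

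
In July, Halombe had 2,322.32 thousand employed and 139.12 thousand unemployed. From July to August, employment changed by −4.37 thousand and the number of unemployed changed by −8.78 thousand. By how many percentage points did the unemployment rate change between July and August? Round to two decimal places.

The unemployment rate changed by −0.33 percentage points.

July: labor force = 2,322.32 + 139.12 = 2,461.44; u = 139.12/2,461.44 = 5.65%.
August: labor force = 2,317.95 + 130.34 = 2,448.29; u = 130.34/2,448.29 = 5.32%.
Change = 5.32% − 5.65% = −0.33 pp.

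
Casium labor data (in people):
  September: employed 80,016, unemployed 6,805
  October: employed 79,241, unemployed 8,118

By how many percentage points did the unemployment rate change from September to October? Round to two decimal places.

The unemployment rate changed by +1.45 percentage points.

September: labor force = 80,016 + 6,805 = 86,821; u = 6,805/86,821 = 7.84%.
October: labor force = 79,241 + 8,118 = 87,359; u = 8,118/87,359 = 9.29%.
Change = 9.29% − 7.84% = +1.45 pp.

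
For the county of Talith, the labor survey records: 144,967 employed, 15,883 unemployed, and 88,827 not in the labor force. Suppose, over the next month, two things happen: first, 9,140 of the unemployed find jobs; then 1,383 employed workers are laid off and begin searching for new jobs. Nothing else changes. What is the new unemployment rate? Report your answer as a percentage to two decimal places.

Initially, labor force = 144,967 + 15,883 = 160,850, so u = 15,883/160,850 = 9.87%.
After the first change, unemployed falls and employed rises by 9,140; labor force unchanged → E = 154,107, U = 6,743, labor force = 160,850.
After the second change, employed falls and unemployed rises by 1,383; labor force unchanged → E = 152,724, U = 8,126, labor force = 160,850.
New unemployment rate = 8,126 / 160,850 = 5.05%.

New unemployment rate ≈ 5.05%.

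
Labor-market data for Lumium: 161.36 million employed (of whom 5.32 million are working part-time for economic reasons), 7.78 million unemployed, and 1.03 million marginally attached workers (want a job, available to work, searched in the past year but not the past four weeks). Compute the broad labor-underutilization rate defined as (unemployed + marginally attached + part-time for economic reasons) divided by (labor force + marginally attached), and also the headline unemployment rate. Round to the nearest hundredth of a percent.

Broad underutilization rate ≈ 8.30%; headline unemployment rate ≈ 4.60%.

Labor force = 161.36 + 7.78 = 169.14 million.
Numerator = 7.78 + 1.03 + 5.32 = 14.13 million.
Denominator = 169.14 + 1.03 = 170.17 million.
Broad rate = 14.13 / 170.17 = 8.30%.
Headline unemployment rate = 7.78 / 169.14 = 4.60%.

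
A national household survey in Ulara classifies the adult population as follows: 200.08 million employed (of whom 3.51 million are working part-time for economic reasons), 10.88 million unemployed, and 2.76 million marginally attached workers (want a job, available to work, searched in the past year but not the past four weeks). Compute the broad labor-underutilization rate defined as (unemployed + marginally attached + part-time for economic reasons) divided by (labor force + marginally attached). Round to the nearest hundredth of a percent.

Broad underutilization rate ≈ 8.02%.

Labor force = 200.08 + 10.88 = 210.96 million.
Numerator = 10.88 + 2.76 + 3.51 = 17.15 million.
Denominator = 210.96 + 2.76 = 213.72 million.
Broad rate = 17.15 / 213.72 = 8.02%.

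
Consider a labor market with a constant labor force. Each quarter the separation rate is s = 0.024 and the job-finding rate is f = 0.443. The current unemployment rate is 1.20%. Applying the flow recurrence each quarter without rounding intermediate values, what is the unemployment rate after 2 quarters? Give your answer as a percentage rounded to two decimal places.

With a fixed labor force, u_{t+1} = u_t + s·(1−u_t) − f·u_t = u_t·(1−s−f) + s.
Here 1−s−f = 0.533 and s = 0.024.
u_1 = 0.012000 × 0.533 + 0.024 = 0.030396.
u_2 = 0.030396 × 0.533 + 0.024 = 0.040201.

Unemployment rate after two quarters ≈ 4.02%.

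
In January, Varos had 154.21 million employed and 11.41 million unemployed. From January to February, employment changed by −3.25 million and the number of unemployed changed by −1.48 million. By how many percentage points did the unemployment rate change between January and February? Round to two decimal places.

The unemployment rate changed by −0.72 percentage points.

January: labor force = 154.21 + 11.41 = 165.62; u = 11.41/165.62 = 6.89%.
February: labor force = 150.96 + 9.93 = 160.89; u = 9.93/160.89 = 6.17%.
Change = 6.17% − 6.89% = −0.72 pp.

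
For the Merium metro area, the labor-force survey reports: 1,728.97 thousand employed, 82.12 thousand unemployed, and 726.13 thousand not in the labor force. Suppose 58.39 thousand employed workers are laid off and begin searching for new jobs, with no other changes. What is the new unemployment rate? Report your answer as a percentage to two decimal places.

Initially, labor force = 1,728.97 + 82.12 = 1,811.09 thousand, so u = 82.12/1,811.09 = 4.53%.
After the change, employed falls and unemployed rises by 58.39; labor force unchanged → E = 1,670.58, U = 140.51, labor force = 1,811.09 thousand.
New unemployment rate = 140.51 / 1,811.09 = 7.76%.

New unemployment rate ≈ 7.76%.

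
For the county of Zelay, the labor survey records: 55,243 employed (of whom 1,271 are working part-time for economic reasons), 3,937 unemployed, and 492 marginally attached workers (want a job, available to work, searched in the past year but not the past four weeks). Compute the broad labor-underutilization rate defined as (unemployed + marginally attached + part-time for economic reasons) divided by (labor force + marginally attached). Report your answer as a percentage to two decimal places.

Labor force = 55,243 + 3,937 = 59,180.
Numerator = 3,937 + 492 + 1,271 = 5,700.
Denominator = 59,180 + 492 = 59,672.
Broad rate = 5,700 / 59,672 = 9.55%.

Broad underutilization rate ≈ 9.55%.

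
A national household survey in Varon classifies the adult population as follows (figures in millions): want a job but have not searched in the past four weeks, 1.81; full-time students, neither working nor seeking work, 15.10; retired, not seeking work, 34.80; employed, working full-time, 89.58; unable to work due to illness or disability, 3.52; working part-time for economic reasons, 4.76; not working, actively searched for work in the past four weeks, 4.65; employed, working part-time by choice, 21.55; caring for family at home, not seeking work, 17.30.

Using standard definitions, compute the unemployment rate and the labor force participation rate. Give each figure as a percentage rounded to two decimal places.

Employed = 89.58 + 4.76 + 21.55 = 115.89 million (anyone who worked, including part-time for economic reasons, counts as employed).
Unemployed = 4.65 million.
Labor force = 115.89 + 4.65 = 120.54 million.
Not in labor force = 1.81 + 15.10 + 34.80 + 3.52 + 17.30 = 72.53 million (those not working and not actively searching are outside the labor force — including those who want a job but have given up searching).
Civilian working-age population = 120.54 + 72.53 = 193.07 million.
Unemployment rate = 4.65 / 120.54 = 3.86%.
Labor force participation rate = 120.54 / 193.07 = 62.43%.

Unemployment rate ≈ 3.86%; labor force participation rate ≈ 62.43%.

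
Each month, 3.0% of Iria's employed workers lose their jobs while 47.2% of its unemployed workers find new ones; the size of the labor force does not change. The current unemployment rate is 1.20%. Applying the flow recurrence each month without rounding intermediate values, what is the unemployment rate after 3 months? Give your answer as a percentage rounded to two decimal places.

Unemployment rate after three months ≈ 5.39%.

With a fixed labor force, u_{t+1} = u_t + s·(1−u_t) − f·u_t = u_t·(1−s−f) + s.
Here 1−s−f = 0.498 and s = 0.030.
u_1 = 0.012000 × 0.498 + 0.030 = 0.035976.
u_2 = 0.035976 × 0.498 + 0.030 = 0.047916.
u_3 = 0.047916 × 0.498 + 0.030 = 0.053862.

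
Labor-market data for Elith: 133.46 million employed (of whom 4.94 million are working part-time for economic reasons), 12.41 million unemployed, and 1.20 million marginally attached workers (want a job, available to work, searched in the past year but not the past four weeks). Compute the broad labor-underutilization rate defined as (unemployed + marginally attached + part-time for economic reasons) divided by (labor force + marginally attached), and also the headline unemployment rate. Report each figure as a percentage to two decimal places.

Broad underutilization rate ≈ 12.61%; headline unemployment rate ≈ 8.51%.

Labor force = 133.46 + 12.41 = 145.87 million.
Numerator = 12.41 + 1.20 + 4.94 = 18.55 million.
Denominator = 145.87 + 1.20 = 147.07 million.
Broad rate = 18.55 / 147.07 = 12.61%.
Headline unemployment rate = 12.41 / 145.87 = 8.51%.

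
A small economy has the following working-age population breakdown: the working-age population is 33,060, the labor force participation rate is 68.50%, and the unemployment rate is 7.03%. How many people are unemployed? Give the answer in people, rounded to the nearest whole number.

About 1,592 are unemployed.

Labor force = 0.6850 × 33,060 = 22,646.
Unemployed = 0.0703 × 22,646 ≈ 1,592.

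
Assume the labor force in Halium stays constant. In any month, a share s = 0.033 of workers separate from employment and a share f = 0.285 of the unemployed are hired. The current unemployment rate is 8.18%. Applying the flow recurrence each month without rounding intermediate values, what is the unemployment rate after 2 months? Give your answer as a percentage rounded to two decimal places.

With a fixed labor force, u_{t+1} = u_t + s·(1−u_t) − f·u_t = u_t·(1−s−f) + s.
Here 1−s−f = 0.682 and s = 0.033.
u_1 = 0.081800 × 0.682 + 0.033 = 0.088788.
u_2 = 0.088788 × 0.682 + 0.033 = 0.093553.

Unemployment rate after two months ≈ 9.36%.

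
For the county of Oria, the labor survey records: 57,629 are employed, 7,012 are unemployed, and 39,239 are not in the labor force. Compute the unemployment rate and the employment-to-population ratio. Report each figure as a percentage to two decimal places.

Unemployment rate ≈ 10.85%; employment-population ratio ≈ 55.48%.

Labor force = employed + unemployed = 57,629 + 7,012 = 64,641.
Working-age population = 64,641 + 39,239 = 103,880.
Unemployment rate = 7,012 / 64,641 = 10.85%.
Employment-population ratio = 57,629 / 103,880 = 55.48%.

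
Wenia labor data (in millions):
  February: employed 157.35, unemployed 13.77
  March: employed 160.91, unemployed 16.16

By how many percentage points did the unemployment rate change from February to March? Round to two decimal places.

The unemployment rate changed by +1.08 percentage points.

February: labor force = 157.35 + 13.77 = 171.12; u = 13.77/171.12 = 8.05%.
March: labor force = 160.91 + 16.16 = 177.07; u = 16.16/177.07 = 9.13%.
Change = 9.13% − 8.05% = +1.08 pp.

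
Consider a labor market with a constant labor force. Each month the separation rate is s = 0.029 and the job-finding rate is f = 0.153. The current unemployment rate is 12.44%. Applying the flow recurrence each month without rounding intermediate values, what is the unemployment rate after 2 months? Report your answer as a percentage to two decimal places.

Unemployment rate after two months ≈ 13.60%.

With a fixed labor force, u_{t+1} = u_t + s·(1−u_t) − f·u_t = u_t·(1−s−f) + s.
Here 1−s−f = 0.818 and s = 0.029.
u_1 = 0.124400 × 0.818 + 0.029 = 0.130759.
u_2 = 0.130759 × 0.818 + 0.029 = 0.135961.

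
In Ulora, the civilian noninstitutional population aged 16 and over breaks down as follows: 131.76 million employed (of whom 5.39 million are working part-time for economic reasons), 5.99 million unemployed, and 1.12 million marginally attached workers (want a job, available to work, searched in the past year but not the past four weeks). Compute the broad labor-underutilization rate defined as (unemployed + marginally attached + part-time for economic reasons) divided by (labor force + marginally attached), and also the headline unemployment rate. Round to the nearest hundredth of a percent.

Broad underutilization rate ≈ 9.00%; headline unemployment rate ≈ 4.35%.

Labor force = 131.76 + 5.99 = 137.75 million.
Numerator = 5.99 + 1.12 + 5.39 = 12.50 million.
Denominator = 137.75 + 1.12 = 138.87 million.
Broad rate = 12.50 / 138.87 = 9.00%.
Headline unemployment rate = 5.99 / 137.75 = 4.35%.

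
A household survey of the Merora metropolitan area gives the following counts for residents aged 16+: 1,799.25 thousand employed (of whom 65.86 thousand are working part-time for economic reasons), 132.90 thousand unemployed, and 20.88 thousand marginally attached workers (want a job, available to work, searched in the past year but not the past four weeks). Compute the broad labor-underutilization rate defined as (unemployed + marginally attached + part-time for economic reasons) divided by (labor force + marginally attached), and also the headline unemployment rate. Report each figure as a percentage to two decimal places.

Broad underutilization rate ≈ 11.25%; headline unemployment rate ≈ 6.88%.

Labor force = 1,799.25 + 132.90 = 1,932.15 thousand.
Numerator = 132.90 + 20.88 + 65.86 = 219.64 thousand.
Denominator = 1,932.15 + 20.88 = 1,953.03 thousand.
Broad rate = 219.64 / 1,953.03 = 11.25%.
Headline unemployment rate = 132.90 / 1,932.15 = 6.88%.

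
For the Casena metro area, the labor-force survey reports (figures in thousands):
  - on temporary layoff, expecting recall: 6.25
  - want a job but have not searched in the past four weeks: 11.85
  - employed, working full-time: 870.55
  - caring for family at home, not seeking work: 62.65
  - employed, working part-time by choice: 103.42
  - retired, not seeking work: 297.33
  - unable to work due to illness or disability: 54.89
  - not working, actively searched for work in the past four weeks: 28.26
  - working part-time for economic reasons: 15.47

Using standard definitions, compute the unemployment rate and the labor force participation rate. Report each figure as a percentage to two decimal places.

Employed = 870.55 + 103.42 + 15.47 = 989.44 thousand (anyone who worked, including part-time for economic reasons, counts as employed).
Unemployed = 6.25 + 28.26 = 34.51 thousand (jobless and actively searching, or on temporary layoff).
Labor force = 989.44 + 34.51 = 1,023.95 thousand.
Not in labor force = 11.85 + 62.65 + 297.33 + 54.89 = 426.72 thousand (those not working and not actively searching are outside the labor force — including those who want a job but have given up searching).
Civilian working-age population = 1,023.95 + 426.72 = 1,450.67 thousand.
Unemployment rate = 34.51 / 1,023.95 = 3.37%.
Labor force participation rate = 1,023.95 / 1,450.67 = 70.58%.

Unemployment rate ≈ 3.37%; labor force participation rate ≈ 70.58%.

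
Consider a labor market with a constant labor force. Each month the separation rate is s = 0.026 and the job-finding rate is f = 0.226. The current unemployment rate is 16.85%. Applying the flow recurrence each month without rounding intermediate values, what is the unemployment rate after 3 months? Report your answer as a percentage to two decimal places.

Unemployment rate after three months ≈ 13.05%.

With a fixed labor force, u_{t+1} = u_t + s·(1−u_t) − f·u_t = u_t·(1−s−f) + s.
Here 1−s−f = 0.748 and s = 0.026.
u_1 = 0.168500 × 0.748 + 0.026 = 0.152038.
u_2 = 0.152038 × 0.748 + 0.026 = 0.139724.
u_3 = 0.139724 × 0.748 + 0.026 = 0.130514.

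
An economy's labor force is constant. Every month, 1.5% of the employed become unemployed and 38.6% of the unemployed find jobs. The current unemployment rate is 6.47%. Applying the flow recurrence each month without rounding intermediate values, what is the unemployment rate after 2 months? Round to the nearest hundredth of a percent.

Unemployment rate after two months ≈ 4.72%.

With a fixed labor force, u_{t+1} = u_t + s·(1−u_t) − f·u_t = u_t·(1−s−f) + s.
Here 1−s−f = 0.599 and s = 0.015.
u_1 = 0.064700 × 0.599 + 0.015 = 0.053755.
u_2 = 0.053755 × 0.599 + 0.015 = 0.047199.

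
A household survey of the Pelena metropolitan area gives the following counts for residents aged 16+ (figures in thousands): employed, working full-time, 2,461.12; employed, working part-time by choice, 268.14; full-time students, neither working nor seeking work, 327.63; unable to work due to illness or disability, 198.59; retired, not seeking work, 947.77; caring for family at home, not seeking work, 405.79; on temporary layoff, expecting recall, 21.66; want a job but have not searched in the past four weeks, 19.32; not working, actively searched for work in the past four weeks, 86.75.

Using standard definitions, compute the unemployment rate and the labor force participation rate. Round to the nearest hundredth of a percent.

Unemployment rate ≈ 3.82%; labor force participation rate ≈ 59.91%.

Employed = 2,461.12 + 268.14 = 2,729.26 thousand.
Unemployed = 21.66 + 86.75 = 108.41 thousand (jobless and actively searching, or on temporary layoff).
Labor force = 2,729.26 + 108.41 = 2,837.67 thousand.
Not in labor force = 327.63 + 198.59 + 947.77 + 405.79 + 19.32 = 1,899.10 thousand (those not working and not actively searching are outside the labor force — including those who want a job but have given up searching).
Civilian working-age population = 2,837.67 + 1,899.10 = 4,736.77 thousand.
Unemployment rate = 108.41 / 2,837.67 = 3.82%.
Labor force participation rate = 2,837.67 / 4,736.77 = 59.91%.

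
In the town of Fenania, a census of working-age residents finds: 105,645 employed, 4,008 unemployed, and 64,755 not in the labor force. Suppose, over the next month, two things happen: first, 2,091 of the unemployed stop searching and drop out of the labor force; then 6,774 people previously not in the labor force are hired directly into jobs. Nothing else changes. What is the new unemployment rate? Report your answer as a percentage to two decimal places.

Initially, labor force = 105,645 + 4,008 = 109,653, so u = 4,008/109,653 = 3.66%.
After the first change, unemployed and labor force both fall by 2,091 → E = 105,645, U = 1,917, labor force = 107,562.
After the second change, employed and labor force both rise by 6,774; unemployed unchanged → E = 112,419, U = 1,917, labor force = 114,336.
New unemployment rate = 1,917 / 114,336 = 1.68%.

New unemployment rate ≈ 1.68%.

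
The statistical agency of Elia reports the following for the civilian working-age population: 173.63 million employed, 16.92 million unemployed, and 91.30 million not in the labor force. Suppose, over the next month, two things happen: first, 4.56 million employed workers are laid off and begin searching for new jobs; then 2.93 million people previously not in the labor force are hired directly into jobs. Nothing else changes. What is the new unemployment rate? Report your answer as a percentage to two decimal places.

Initially, labor force = 173.63 + 16.92 = 190.55 million, so u = 16.92/190.55 = 8.88%.
After the first change, employed falls and unemployed rises by 4.56; labor force unchanged → E = 169.07, U = 21.48, labor force = 190.55 million.
After the second change, employed and labor force both rise by 2.93; unemployed unchanged → E = 172.00, U = 21.48, labor force = 193.48 million.
New unemployment rate = 21.48 / 193.48 = 11.10%.

New unemployment rate ≈ 11.10%.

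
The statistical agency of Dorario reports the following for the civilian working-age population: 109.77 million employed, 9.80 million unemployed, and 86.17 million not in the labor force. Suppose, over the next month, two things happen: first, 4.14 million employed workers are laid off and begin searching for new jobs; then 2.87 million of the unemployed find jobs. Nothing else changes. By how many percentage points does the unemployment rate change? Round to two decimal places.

The unemployment rate changes by +1.06 percentage points.

Initially, labor force = 109.77 + 9.80 = 119.57 million, so u = 9.80/119.57 = 8.20%.
After the first change, employed falls and unemployed rises by 4.14; labor force unchanged → E = 105.63, U = 13.94, labor force = 119.57 million.
After the second change, unemployed falls and employed rises by 2.87; labor force unchanged → E = 108.50, U = 11.07, labor force = 119.57 million.
New unemployment rate = 11.07 / 119.57 = 9.26%.
Change = 9.26% − 8.20% = +1.06 percentage points.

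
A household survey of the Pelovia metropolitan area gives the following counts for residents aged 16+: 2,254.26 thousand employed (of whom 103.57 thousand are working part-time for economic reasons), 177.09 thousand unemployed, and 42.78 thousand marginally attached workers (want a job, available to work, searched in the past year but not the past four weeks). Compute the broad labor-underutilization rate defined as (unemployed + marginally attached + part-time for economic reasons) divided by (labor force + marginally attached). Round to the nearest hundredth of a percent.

Broad underutilization rate ≈ 13.07%.

Labor force = 2,254.26 + 177.09 = 2,431.35 thousand.
Numerator = 177.09 + 42.78 + 103.57 = 323.44 thousand.
Denominator = 2,431.35 + 42.78 = 2,474.13 thousand.
Broad rate = 323.44 / 2,474.13 = 13.07%.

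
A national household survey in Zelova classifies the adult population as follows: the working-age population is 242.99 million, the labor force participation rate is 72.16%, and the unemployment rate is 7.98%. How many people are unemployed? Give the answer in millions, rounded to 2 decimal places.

About 13.99 million are unemployed.

Labor force = 0.7216 × 242.99 = 175.34 million.
Unemployed = 0.0798 × 175.34 ≈ 13.99 million.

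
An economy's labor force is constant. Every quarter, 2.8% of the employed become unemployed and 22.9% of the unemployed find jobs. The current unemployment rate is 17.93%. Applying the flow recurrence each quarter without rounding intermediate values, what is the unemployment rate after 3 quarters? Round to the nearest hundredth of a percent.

Unemployment rate after three quarters ≈ 13.78%.

With a fixed labor force, u_{t+1} = u_t + s·(1−u_t) − f·u_t = u_t·(1−s−f) + s.
Here 1−s−f = 0.743 and s = 0.028.
u_1 = 0.179300 × 0.743 + 0.028 = 0.161220.
u_2 = 0.161220 × 0.743 + 0.028 = 0.147786.
u_3 = 0.147786 × 0.743 + 0.028 = 0.137805.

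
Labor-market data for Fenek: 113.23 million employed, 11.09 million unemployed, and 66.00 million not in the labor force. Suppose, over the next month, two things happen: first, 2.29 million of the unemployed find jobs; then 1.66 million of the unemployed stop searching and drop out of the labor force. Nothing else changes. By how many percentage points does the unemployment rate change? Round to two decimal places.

Initially, labor force = 113.23 + 11.09 = 124.32 million, so u = 11.09/124.32 = 8.92%.
After the first change, unemployed falls and employed rises by 2.29; labor force unchanged → E = 115.52, U = 8.80, labor force = 124.32 million.
After the second change, unemployed and labor force both fall by 1.66 → E = 115.52, U = 7.14, labor force = 122.66 million.
New unemployment rate = 7.14 / 122.66 = 5.82%.
Change = 5.82% − 8.92% = −3.10 percentage points.

The unemployment rate changes by −3.10 percentage points.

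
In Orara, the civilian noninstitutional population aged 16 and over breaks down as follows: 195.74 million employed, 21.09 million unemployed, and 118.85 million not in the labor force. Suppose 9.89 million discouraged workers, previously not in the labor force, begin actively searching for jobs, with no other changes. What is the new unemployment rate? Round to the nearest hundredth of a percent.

Initially, labor force = 195.74 + 21.09 = 216.83 million, so u = 21.09/216.83 = 9.73%.
After the change, unemployed and labor force both rise by 9.89 → E = 195.74, U = 30.98, labor force = 226.72 million.
New unemployment rate = 30.98 / 226.72 = 13.66%.

New unemployment rate ≈ 13.66%.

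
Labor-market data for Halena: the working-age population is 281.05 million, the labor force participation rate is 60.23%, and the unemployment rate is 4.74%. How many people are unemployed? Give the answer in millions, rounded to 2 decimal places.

About 8.02 million are unemployed.

Labor force = 0.6023 × 281.05 = 169.28 million.
Unemployed = 0.0474 × 169.28 ≈ 8.02 million.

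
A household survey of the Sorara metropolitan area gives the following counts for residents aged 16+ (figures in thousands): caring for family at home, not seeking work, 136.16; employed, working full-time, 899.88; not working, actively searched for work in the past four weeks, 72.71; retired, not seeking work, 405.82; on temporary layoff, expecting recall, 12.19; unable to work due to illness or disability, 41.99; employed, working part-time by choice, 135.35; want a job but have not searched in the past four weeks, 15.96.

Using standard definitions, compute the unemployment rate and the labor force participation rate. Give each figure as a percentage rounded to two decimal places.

Employed = 899.88 + 135.35 = 1,035.23 thousand.
Unemployed = 72.71 + 12.19 = 84.90 thousand (jobless and actively searching, or on temporary layoff).
Labor force = 1,035.23 + 84.90 = 1,120.13 thousand.
Not in labor force = 136.16 + 405.82 + 41.99 + 15.96 = 599.93 thousand (those not working and not actively searching are outside the labor force — including those who want a job but have given up searching).
Civilian working-age population = 1,120.13 + 599.93 = 1,720.06 thousand.
Unemployment rate = 84.90 / 1,120.13 = 7.58%.
Labor force participation rate = 1,120.13 / 1,720.06 = 65.12%.

Unemployment rate ≈ 7.58%; labor force participation rate ≈ 65.12%.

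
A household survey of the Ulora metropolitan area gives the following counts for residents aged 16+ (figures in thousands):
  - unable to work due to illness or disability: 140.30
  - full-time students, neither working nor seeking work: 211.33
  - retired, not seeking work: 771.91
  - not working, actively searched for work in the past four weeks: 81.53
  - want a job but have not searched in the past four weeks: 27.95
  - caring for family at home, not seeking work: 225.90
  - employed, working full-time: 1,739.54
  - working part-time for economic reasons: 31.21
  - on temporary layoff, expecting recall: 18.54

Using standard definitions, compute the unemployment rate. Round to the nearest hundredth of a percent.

Employed = 1,739.54 + 31.21 = 1,770.75 thousand (anyone who worked, including part-time for economic reasons, counts as employed).
Unemployed = 81.53 + 18.54 = 100.07 thousand (jobless and actively searching, or on temporary layoff).
Labor force = 1,770.75 + 100.07 = 1,870.82 thousand.
Unemployment rate = 100.07 / 1,870.82 = 5.35%.

Unemployment rate ≈ 5.35%.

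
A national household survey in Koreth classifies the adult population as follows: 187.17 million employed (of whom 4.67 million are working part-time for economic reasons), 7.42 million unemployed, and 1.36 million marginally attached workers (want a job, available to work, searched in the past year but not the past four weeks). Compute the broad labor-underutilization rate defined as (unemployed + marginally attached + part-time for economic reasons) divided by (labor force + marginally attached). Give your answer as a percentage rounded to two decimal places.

Broad underutilization rate ≈ 6.86%.

Labor force = 187.17 + 7.42 = 194.59 million.
Numerator = 7.42 + 1.36 + 4.67 = 13.45 million.
Denominator = 194.59 + 1.36 = 195.95 million.
Broad rate = 13.45 / 195.95 = 6.86%.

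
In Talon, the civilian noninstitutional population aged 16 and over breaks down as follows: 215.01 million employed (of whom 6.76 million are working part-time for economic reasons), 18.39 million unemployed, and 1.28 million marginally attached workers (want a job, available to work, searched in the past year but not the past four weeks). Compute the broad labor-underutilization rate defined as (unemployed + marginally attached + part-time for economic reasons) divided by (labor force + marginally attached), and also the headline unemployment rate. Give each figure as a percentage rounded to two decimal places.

Labor force = 215.01 + 18.39 = 233.40 million.
Numerator = 18.39 + 1.28 + 6.76 = 26.43 million.
Denominator = 233.40 + 1.28 = 234.68 million.
Broad rate = 26.43 / 234.68 = 11.26%.
Headline unemployment rate = 18.39 / 233.40 = 7.88%.

Broad underutilization rate ≈ 11.26%; headline unemployment rate ≈ 7.88%.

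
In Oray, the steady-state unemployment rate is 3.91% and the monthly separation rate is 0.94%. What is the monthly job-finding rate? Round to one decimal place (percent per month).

From u* = s/(s+f): f = s·(1−u)/u.
f = 0.94 × (1 − 0.0391) / 0.0391 = 0.9032 / 0.0391 ≈ 23.1% per month.

Job-finding rate ≈ 23.1% per month.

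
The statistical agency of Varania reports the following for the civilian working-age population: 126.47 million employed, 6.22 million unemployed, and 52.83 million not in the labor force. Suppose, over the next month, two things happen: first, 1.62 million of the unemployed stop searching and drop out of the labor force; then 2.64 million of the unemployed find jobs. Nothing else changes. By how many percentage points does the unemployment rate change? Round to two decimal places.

The unemployment rate changes by −3.19 percentage points.

Initially, labor force = 126.47 + 6.22 = 132.69 million, so u = 6.22/132.69 = 4.69%.
After the first change, unemployed and labor force both fall by 1.62 → E = 126.47, U = 4.60, labor force = 131.07 million.
After the second change, unemployed falls and employed rises by 2.64; labor force unchanged → E = 129.11, U = 1.96, labor force = 131.07 million.
New unemployment rate = 1.96 / 131.07 = 1.50%.
Change = 1.50% − 4.69% = −3.19 percentage points.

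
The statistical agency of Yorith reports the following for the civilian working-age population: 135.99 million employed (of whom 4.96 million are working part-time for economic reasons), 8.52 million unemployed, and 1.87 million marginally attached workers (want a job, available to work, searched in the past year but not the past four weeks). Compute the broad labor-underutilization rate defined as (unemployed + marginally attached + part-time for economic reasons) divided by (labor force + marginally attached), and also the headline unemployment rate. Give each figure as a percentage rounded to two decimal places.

Broad underutilization rate ≈ 10.49%; headline unemployment rate ≈ 5.90%.

Labor force = 135.99 + 8.52 = 144.51 million.
Numerator = 8.52 + 1.87 + 4.96 = 15.35 million.
Denominator = 144.51 + 1.87 = 146.38 million.
Broad rate = 15.35 / 146.38 = 10.49%.
Headline unemployment rate = 8.52 / 144.51 = 5.90%.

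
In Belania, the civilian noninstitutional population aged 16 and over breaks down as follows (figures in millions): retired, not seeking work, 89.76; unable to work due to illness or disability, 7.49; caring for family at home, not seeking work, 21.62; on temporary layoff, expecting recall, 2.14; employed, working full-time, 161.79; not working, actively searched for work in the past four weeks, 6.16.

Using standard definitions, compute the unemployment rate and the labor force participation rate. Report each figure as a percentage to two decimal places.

Unemployment rate ≈ 4.88%; labor force participation rate ≈ 58.86%.

Employed = 161.79 million.
Unemployed = 2.14 + 6.16 = 8.30 million (jobless and actively searching, or on temporary layoff).
Labor force = 161.79 + 8.30 = 170.09 million.
Not in labor force = 89.76 + 7.49 + 21.62 = 118.87 million (those not working and not actively searching are outside the labor force).
Civilian working-age population = 170.09 + 118.87 = 288.96 million.
Unemployment rate = 8.30 / 170.09 = 4.88%.
Labor force participation rate = 170.09 / 288.96 = 58.86%.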